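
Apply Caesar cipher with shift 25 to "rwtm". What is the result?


Caesar cipher: shift "rwtm" by 25
  'r' (pos 17) + 25 = pos 16 = 'q'
  'w' (pos 22) + 25 = pos 21 = 'v'
  't' (pos 19) + 25 = pos 18 = 's'
  'm' (pos 12) + 25 = pos 11 = 'l'
Result: qvsl

qvsl


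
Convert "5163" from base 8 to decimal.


Input: "5163" in base 8
Positional expansion:
  Digit '5' (value 5) x 8^3 = 2560
  Digit '1' (value 1) x 8^2 = 64
  Digit '6' (value 6) x 8^1 = 48
  Digit '3' (value 3) x 8^0 = 3
Sum = 2675

2675


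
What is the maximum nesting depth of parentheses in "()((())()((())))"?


Input: "()((())()((())))"
Tracking depth:
  Position 0 '(': depth becomes 1
  Position 1 ')': depth becomes 0
  Position 2 '(': depth becomes 1
  Position 3 '(': depth becomes 2
  Position 4 '(': depth becomes 3
  Position 5 ')': depth becomes 2
  Position 6 ')': depth becomes 1
  Position 7 '(': depth becomes 2
  Position 8 ')': depth becomes 1
  Position 9 '(': depth becomes 2
  Position 10 '(': depth becomes 3
  Position 11 '(': depth becomes 4
  Position 12 ')': depth becomes 3
  Position 13 ')': depth becomes 2
  Position 14 ')': depth becomes 1
  Position 15 ')': depth becomes 0
Maximum depth reached: 4

4


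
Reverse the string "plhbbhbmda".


Input: plhbbhbmda
Reading characters right to left:
  Position 9: 'a'
  Position 8: 'd'
  Position 7: 'm'
  Position 6: 'b'
  Position 5: 'h'
  Position 4: 'b'
  Position 3: 'b'
  Position 2: 'h'
  Position 1: 'l'
  Position 0: 'p'
Reversed: admbhbbhlp

admbhbbhlp


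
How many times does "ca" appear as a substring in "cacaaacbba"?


Searching for "ca" in "cacaaacbba"
Scanning each position:
  Position 0: "ca" => MATCH
  Position 1: "ac" => no
  Position 2: "ca" => MATCH
  Position 3: "aa" => no
  Position 4: "aa" => no
  Position 5: "ac" => no
  Position 6: "cb" => no
  Position 7: "bb" => no
  Position 8: "ba" => no
Total occurrences: 2

2


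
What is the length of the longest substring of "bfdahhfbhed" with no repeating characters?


Input: "bfdahhfbhed"
Sliding window (track last position of each char):
  Position 0 ('b'): window [0,0] length 1 -- new best
  Position 1 ('f'): window [0,1] length 2 -- new best
  Position 2 ('d'): window [0,2] length 3 -- new best
  Position 3 ('a'): window [0,3] length 4 -- new best
  Position 4 ('h'): window [0,4] length 5 -- new best
  Position 5 ('h'): repeat (last at 4), move window start to 5
  Position 5 ('h'): window [5,5] length 1
  Position 6 ('f'): window [5,6] length 2
  Position 7 ('b'): window [5,7] length 3
  Position 8 ('h'): repeat (last at 5), move window start to 6
  Position 8 ('h'): window [6,8] length 3
  Position 9 ('e'): window [6,9] length 4
  Position 10 ('d'): window [6,10] length 5
Longest substring with no repeats: "bfdah" with length 5

5


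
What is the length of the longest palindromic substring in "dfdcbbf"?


Input: "dfdcbbf"
Checking substrings for palindromes:
  [0:3] "dfd" (len 3) => palindrome
  [4:6] "bb" (len 2) => palindrome
Longest palindromic substring: "dfd" with length 3

3


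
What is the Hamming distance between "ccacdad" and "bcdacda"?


Comparing "ccacdad" and "bcdacda" position by position:
  Position 0: 'c' vs 'b' => differ
  Position 1: 'c' vs 'c' => same
  Position 2: 'a' vs 'd' => differ
  Position 3: 'c' vs 'a' => differ
  Position 4: 'd' vs 'c' => differ
  Position 5: 'a' vs 'd' => differ
  Position 6: 'd' vs 'a' => differ
Total differences (Hamming distance): 6

6


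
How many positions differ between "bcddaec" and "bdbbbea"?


Comparing "bcddaec" and "bdbbbea" position by position:
  Position 0: 'b' vs 'b' => same
  Position 1: 'c' vs 'd' => DIFFER
  Position 2: 'd' vs 'b' => DIFFER
  Position 3: 'd' vs 'b' => DIFFER
  Position 4: 'a' vs 'b' => DIFFER
  Position 5: 'e' vs 'e' => same
  Position 6: 'c' vs 'a' => DIFFER
Positions that differ: 5

5


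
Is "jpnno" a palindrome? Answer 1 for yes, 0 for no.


Input: jpnno
Reversed: onnpj
  Compare pos 0 ('j') with pos 4 ('o'): MISMATCH
  Compare pos 1 ('p') with pos 3 ('n'): MISMATCH
Result: not a palindrome

0


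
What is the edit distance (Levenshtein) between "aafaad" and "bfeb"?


Computing edit distance: "aafaad" -> "bfeb"
DP table:
           b    f    e    b
      0    1    2    3    4
  a   1    1    2    3    4
  a   2    2    2    3    4
  f   3    3    2    3    4
  a   4    4    3    3    4
  a   5    5    4    4    4
  d   6    6    5    5    5
Edit distance = dp[6][4] = 5

5


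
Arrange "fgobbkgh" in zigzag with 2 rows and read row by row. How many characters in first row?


Zigzag "fgobbkgh" into 2 rows:
Placing characters:
  'f' => row 0
  'g' => row 1
  'o' => row 0
  'b' => row 1
  'b' => row 0
  'k' => row 1
  'g' => row 0
  'h' => row 1
Rows:
  Row 0: "fobg"
  Row 1: "gbkh"
First row length: 4

4


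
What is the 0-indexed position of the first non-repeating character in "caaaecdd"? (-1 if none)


Input: caaaecdd
Character frequencies:
  'a': 3
  'c': 2
  'd': 2
  'e': 1
Scanning left to right for freq == 1:
  Position 0 ('c'): freq=2, skip
  Position 1 ('a'): freq=3, skip
  Position 2 ('a'): freq=3, skip
  Position 3 ('a'): freq=3, skip
  Position 4 ('e'): unique! => answer = 4

4


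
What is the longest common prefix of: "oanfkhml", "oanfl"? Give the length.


Words: oanfkhml, oanfl
  Position 0: all 'o' => match
  Position 1: all 'a' => match
  Position 2: all 'n' => match
  Position 3: all 'f' => match
  Position 4: ('k', 'l') => mismatch, stop
LCP = "oanf" (length 4)

4


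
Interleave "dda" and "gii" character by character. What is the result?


Interleaving "dda" and "gii":
  Position 0: 'd' from first, 'g' from second => "dg"
  Position 1: 'd' from first, 'i' from second => "di"
  Position 2: 'a' from first, 'i' from second => "ai"
Result: dgdiai

dgdiai


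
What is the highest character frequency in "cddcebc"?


Input: cddcebc
Character counts:
  'b': 1
  'c': 3
  'd': 2
  'e': 1
Maximum frequency: 3

3


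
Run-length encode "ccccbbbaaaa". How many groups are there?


Input: ccccbbbaaaa
Scanning for consecutive runs:
  Group 1: 'c' x 4 (positions 0-3)
  Group 2: 'b' x 3 (positions 4-6)
  Group 3: 'a' x 4 (positions 7-10)
Total groups: 3

3


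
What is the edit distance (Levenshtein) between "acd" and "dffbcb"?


Computing edit distance: "acd" -> "dffbcb"
DP table:
           d    f    f    b    c    b
      0    1    2    3    4    5    6
  a   1    1    2    3    4    5    6
  c   2    2    2    3    4    4    5
  d   3    2    3    3    4    5    5
Edit distance = dp[3][6] = 5

5


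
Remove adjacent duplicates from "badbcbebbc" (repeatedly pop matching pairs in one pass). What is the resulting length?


Input: badbcbebbc
Stack-based adjacent duplicate removal:
  Read 'b': push. Stack: b
  Read 'a': push. Stack: ba
  Read 'd': push. Stack: bad
  Read 'b': push. Stack: badb
  Read 'c': push. Stack: badbc
  Read 'b': push. Stack: badbcb
  Read 'e': push. Stack: badbcbe
  Read 'b': push. Stack: badbcbeb
  Read 'b': matches stack top 'b' => pop. Stack: badbcbe
  Read 'c': push. Stack: badbcbec
Final stack: "badbcbec" (length 8)

8


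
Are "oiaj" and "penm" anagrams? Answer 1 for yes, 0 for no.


Strings: "oiaj", "penm"
Sorted first:  aijo
Sorted second: emnp
Differ at position 0: 'a' vs 'e' => not anagrams

0


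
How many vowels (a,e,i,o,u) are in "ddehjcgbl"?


Input: ddehjcgbl
Checking each character:
  'd' at position 0: consonant
  'd' at position 1: consonant
  'e' at position 2: vowel (running total: 1)
  'h' at position 3: consonant
  'j' at position 4: consonant
  'c' at position 5: consonant
  'g' at position 6: consonant
  'b' at position 7: consonant
  'l' at position 8: consonant
Total vowels: 1

1


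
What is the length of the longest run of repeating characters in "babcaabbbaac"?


Input: "babcaabbbaac"
Scanning for longest run:
  Position 1 ('a'): new char, reset run to 1
  Position 2 ('b'): new char, reset run to 1
  Position 3 ('c'): new char, reset run to 1
  Position 4 ('a'): new char, reset run to 1
  Position 5 ('a'): continues run of 'a', length=2
  Position 6 ('b'): new char, reset run to 1
  Position 7 ('b'): continues run of 'b', length=2
  Position 8 ('b'): continues run of 'b', length=3
  Position 9 ('a'): new char, reset run to 1
  Position 10 ('a'): continues run of 'a', length=2
  Position 11 ('c'): new char, reset run to 1
Longest run: 'b' with length 3

3


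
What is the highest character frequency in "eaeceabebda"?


Input: eaeceabebda
Character counts:
  'a': 3
  'b': 2
  'c': 1
  'd': 1
  'e': 4
Maximum frequency: 4

4


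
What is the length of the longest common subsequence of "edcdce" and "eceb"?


LCS of "edcdce" and "eceb"
DP table:
           e    c    e    b
      0    0    0    0    0
  e   0    1    1    1    1
  d   0    1    1    1    1
  c   0    1    2    2    2
  d   0    1    2    2    2
  c   0    1    2    2    2
  e   0    1    2    3    3
LCS length = dp[6][4] = 3

3


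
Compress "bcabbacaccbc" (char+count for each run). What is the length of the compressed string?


Input: bcabbacaccbc
Runs:
  'b' x 1 => "b1"
  'c' x 1 => "c1"
  'a' x 1 => "a1"
  'b' x 2 => "b2"
  'a' x 1 => "a1"
  'c' x 1 => "c1"
  'a' x 1 => "a1"
  'c' x 2 => "c2"
  'b' x 1 => "b1"
  'c' x 1 => "c1"
Compressed: "b1c1a1b2a1c1a1c2b1c1"
Compressed length: 20

20


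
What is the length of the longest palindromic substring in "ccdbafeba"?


Input: "ccdbafeba"
Checking substrings for palindromes:
  [0:2] "cc" (len 2) => palindrome
Longest palindromic substring: "cc" with length 2

2


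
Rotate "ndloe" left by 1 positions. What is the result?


Input: "ndloe", rotate left by 1
First 1 characters: "n"
Remaining characters: "dloe"
Concatenate remaining + first: "dloe" + "n" = "dloen"

dloen


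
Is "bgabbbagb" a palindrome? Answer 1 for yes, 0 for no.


Input: bgabbbagb
Reversed: bgabbbagb
  Compare pos 0 ('b') with pos 8 ('b'): match
  Compare pos 1 ('g') with pos 7 ('g'): match
  Compare pos 2 ('a') with pos 6 ('a'): match
  Compare pos 3 ('b') with pos 5 ('b'): match
Result: palindrome

1


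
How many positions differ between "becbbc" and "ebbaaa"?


Comparing "becbbc" and "ebbaaa" position by position:
  Position 0: 'b' vs 'e' => DIFFER
  Position 1: 'e' vs 'b' => DIFFER
  Position 2: 'c' vs 'b' => DIFFER
  Position 3: 'b' vs 'a' => DIFFER
  Position 4: 'b' vs 'a' => DIFFER
  Position 5: 'c' vs 'a' => DIFFER
Positions that differ: 6

6


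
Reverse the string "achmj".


Input: achmj
Reading characters right to left:
  Position 4: 'j'
  Position 3: 'm'
  Position 2: 'h'
  Position 1: 'c'
  Position 0: 'a'
Reversed: jmhca

jmhca


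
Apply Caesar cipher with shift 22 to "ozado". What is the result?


Caesar cipher: shift "ozado" by 22
  'o' (pos 14) + 22 = pos 10 = 'k'
  'z' (pos 25) + 22 = pos 21 = 'v'
  'a' (pos 0) + 22 = pos 22 = 'w'
  'd' (pos 3) + 22 = pos 25 = 'z'
  'o' (pos 14) + 22 = pos 10 = 'k'
Result: kvwzk

kvwzk


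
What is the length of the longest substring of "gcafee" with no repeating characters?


Input: "gcafee"
Sliding window (track last position of each char):
  Position 0 ('g'): window [0,0] length 1 -- new best
  Position 1 ('c'): window [0,1] length 2 -- new best
  Position 2 ('a'): window [0,2] length 3 -- new best
  Position 3 ('f'): window [0,3] length 4 -- new best
  Position 4 ('e'): window [0,4] length 5 -- new best
  Position 5 ('e'): repeat (last at 4), move window start to 5
  Position 5 ('e'): window [5,5] length 1
Longest substring with no repeats: "gcafe" with length 5

5


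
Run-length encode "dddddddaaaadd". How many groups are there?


Input: dddddddaaaadd
Scanning for consecutive runs:
  Group 1: 'd' x 7 (positions 0-6)
  Group 2: 'a' x 4 (positions 7-10)
  Group 3: 'd' x 2 (positions 11-12)
Total groups: 3

3


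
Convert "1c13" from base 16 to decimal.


Input: "1c13" in base 16
Positional expansion:
  Digit '1' (value 1) x 16^3 = 4096
  Digit 'c' (value 12) x 16^2 = 3072
  Digit '1' (value 1) x 16^1 = 16
  Digit '3' (value 3) x 16^0 = 3
Sum = 7187

7187


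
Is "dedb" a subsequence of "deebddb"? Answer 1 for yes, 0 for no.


Check if "dedb" is a subsequence of "deebddb"
Greedy scan:
  Position 0 ('d'): matches sub[0] = 'd'
  Position 1 ('e'): matches sub[1] = 'e'
  Position 2 ('e'): no match needed
  Position 3 ('b'): no match needed
  Position 4 ('d'): matches sub[2] = 'd'
  Position 5 ('d'): no match needed
  Position 6 ('b'): matches sub[3] = 'b'
All 4 characters matched => is a subsequence

1


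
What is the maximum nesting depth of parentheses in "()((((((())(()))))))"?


Input: "()((((((())(()))))))"
Tracking depth:
  Position 0 '(': depth becomes 1
  Position 1 ')': depth becomes 0
  Position 2 '(': depth becomes 1
  Position 3 '(': depth becomes 2
  Position 4 '(': depth becomes 3
  Position 5 '(': depth becomes 4
  Position 6 '(': depth becomes 5
  Position 7 '(': depth becomes 6
  Position 8 '(': depth becomes 7
  Position 9 ')': depth becomes 6
  Position 10 ')': depth becomes 5
  Position 11 '(': depth becomes 6
  Position 12 '(': depth becomes 7
  Position 13 ')': depth becomes 6
  Position 14 ')': depth becomes 5
  Position 15 ')': depth becomes 4
  Position 16 ')': depth becomes 3
  Position 17 ')': depth becomes 2
  Position 18 ')': depth becomes 1
  Position 19 ')': depth becomes 0
Maximum depth reached: 7

7


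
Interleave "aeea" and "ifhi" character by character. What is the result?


Interleaving "aeea" and "ifhi":
  Position 0: 'a' from first, 'i' from second => "ai"
  Position 1: 'e' from first, 'f' from second => "ef"
  Position 2: 'e' from first, 'h' from second => "eh"
  Position 3: 'a' from first, 'i' from second => "ai"
Result: aiefehai

aiefehai


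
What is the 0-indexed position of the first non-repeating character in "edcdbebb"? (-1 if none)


Input: edcdbebb
Character frequencies:
  'b': 3
  'c': 1
  'd': 2
  'e': 2
Scanning left to right for freq == 1:
  Position 0 ('e'): freq=2, skip
  Position 1 ('d'): freq=2, skip
  Position 2 ('c'): unique! => answer = 2

2


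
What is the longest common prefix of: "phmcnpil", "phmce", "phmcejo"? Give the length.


Words: phmcnpil, phmce, phmcejo
  Position 0: all 'p' => match
  Position 1: all 'h' => match
  Position 2: all 'm' => match
  Position 3: all 'c' => match
  Position 4: ('n', 'e', 'e') => mismatch, stop
LCP = "phmc" (length 4)

4


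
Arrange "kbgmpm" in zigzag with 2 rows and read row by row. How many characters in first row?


Zigzag "kbgmpm" into 2 rows:
Placing characters:
  'k' => row 0
  'b' => row 1
  'g' => row 0
  'm' => row 1
  'p' => row 0
  'm' => row 1
Rows:
  Row 0: "kgp"
  Row 1: "bmm"
First row length: 3

3


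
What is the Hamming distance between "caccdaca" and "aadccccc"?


Comparing "caccdaca" and "aadccccc" position by position:
  Position 0: 'c' vs 'a' => differ
  Position 1: 'a' vs 'a' => same
  Position 2: 'c' vs 'd' => differ
  Position 3: 'c' vs 'c' => same
  Position 4: 'd' vs 'c' => differ
  Position 5: 'a' vs 'c' => differ
  Position 6: 'c' vs 'c' => same
  Position 7: 'a' vs 'c' => differ
Total differences (Hamming distance): 5

5


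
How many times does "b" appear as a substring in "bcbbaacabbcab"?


Searching for "b" in "bcbbaacabbcab"
Scanning each position:
  Position 0: "b" => MATCH
  Position 1: "c" => no
  Position 2: "b" => MATCH
  Position 3: "b" => MATCH
  Position 4: "a" => no
  Position 5: "a" => no
  Position 6: "c" => no
  Position 7: "a" => no
  Position 8: "b" => MATCH
  Position 9: "b" => MATCH
  Position 10: "c" => no
  Position 11: "a" => no
  Position 12: "b" => MATCH
Total occurrences: 6

6


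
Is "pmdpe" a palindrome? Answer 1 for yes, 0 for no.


Input: pmdpe
Reversed: epdmp
  Compare pos 0 ('p') with pos 4 ('e'): MISMATCH
  Compare pos 1 ('m') with pos 3 ('p'): MISMATCH
Result: not a palindrome

0


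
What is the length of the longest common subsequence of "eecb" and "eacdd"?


LCS of "eecb" and "eacdd"
DP table:
           e    a    c    d    d
      0    0    0    0    0    0
  e   0    1    1    1    1    1
  e   0    1    1    1    1    1
  c   0    1    1    2    2    2
  b   0    1    1    2    2    2
LCS length = dp[4][5] = 2

2


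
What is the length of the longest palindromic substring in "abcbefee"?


Input: "abcbefee"
Checking substrings for palindromes:
  [1:4] "bcb" (len 3) => palindrome
  [4:7] "efe" (len 3) => palindrome
  [6:8] "ee" (len 2) => palindrome
Longest palindromic substring: "bcb" with length 3

3


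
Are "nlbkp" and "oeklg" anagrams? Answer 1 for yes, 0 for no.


Strings: "nlbkp", "oeklg"
Sorted first:  bklnp
Sorted second: egklo
Differ at position 0: 'b' vs 'e' => not anagrams

0


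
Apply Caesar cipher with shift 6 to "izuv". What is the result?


Caesar cipher: shift "izuv" by 6
  'i' (pos 8) + 6 = pos 14 = 'o'
  'z' (pos 25) + 6 = pos 5 = 'f'
  'u' (pos 20) + 6 = pos 0 = 'a'
  'v' (pos 21) + 6 = pos 1 = 'b'
Result: ofab

ofab


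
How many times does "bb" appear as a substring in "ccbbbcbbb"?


Searching for "bb" in "ccbbbcbbb"
Scanning each position:
  Position 0: "cc" => no
  Position 1: "cb" => no
  Position 2: "bb" => MATCH
  Position 3: "bb" => MATCH
  Position 4: "bc" => no
  Position 5: "cb" => no
  Position 6: "bb" => MATCH
  Position 7: "bb" => MATCH
Total occurrences: 4

4


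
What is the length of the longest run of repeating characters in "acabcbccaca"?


Input: "acabcbccaca"
Scanning for longest run:
  Position 1 ('c'): new char, reset run to 1
  Position 2 ('a'): new char, reset run to 1
  Position 3 ('b'): new char, reset run to 1
  Position 4 ('c'): new char, reset run to 1
  Position 5 ('b'): new char, reset run to 1
  Position 6 ('c'): new char, reset run to 1
  Position 7 ('c'): continues run of 'c', length=2
  Position 8 ('a'): new char, reset run to 1
  Position 9 ('c'): new char, reset run to 1
  Position 10 ('a'): new char, reset run to 1
Longest run: 'c' with length 2

2


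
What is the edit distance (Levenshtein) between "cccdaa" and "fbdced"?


Computing edit distance: "cccdaa" -> "fbdced"
DP table:
           f    b    d    c    e    d
      0    1    2    3    4    5    6
  c   1    1    2    3    3    4    5
  c   2    2    2    3    3    4    5
  c   3    3    3    3    3    4    5
  d   4    4    4    3    4    4    4
  a   5    5    5    4    4    5    5
  a   6    6    6    5    5    5    6
Edit distance = dp[6][6] = 6

6


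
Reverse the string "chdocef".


Input: chdocef
Reading characters right to left:
  Position 6: 'f'
  Position 5: 'e'
  Position 4: 'c'
  Position 3: 'o'
  Position 2: 'd'
  Position 1: 'h'
  Position 0: 'c'
Reversed: fecodhc

fecodhc


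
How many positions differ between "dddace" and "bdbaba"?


Comparing "dddace" and "bdbaba" position by position:
  Position 0: 'd' vs 'b' => DIFFER
  Position 1: 'd' vs 'd' => same
  Position 2: 'd' vs 'b' => DIFFER
  Position 3: 'a' vs 'a' => same
  Position 4: 'c' vs 'b' => DIFFER
  Position 5: 'e' vs 'a' => DIFFER
Positions that differ: 4

4


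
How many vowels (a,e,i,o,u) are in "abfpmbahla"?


Input: abfpmbahla
Checking each character:
  'a' at position 0: vowel (running total: 1)
  'b' at position 1: consonant
  'f' at position 2: consonant
  'p' at position 3: consonant
  'm' at position 4: consonant
  'b' at position 5: consonant
  'a' at position 6: vowel (running total: 2)
  'h' at position 7: consonant
  'l' at position 8: consonant
  'a' at position 9: vowel (running total: 3)
Total vowels: 3

3


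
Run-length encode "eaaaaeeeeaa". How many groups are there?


Input: eaaaaeeeeaa
Scanning for consecutive runs:
  Group 1: 'e' x 1 (positions 0-0)
  Group 2: 'a' x 4 (positions 1-4)
  Group 3: 'e' x 4 (positions 5-8)
  Group 4: 'a' x 2 (positions 9-10)
Total groups: 4

4


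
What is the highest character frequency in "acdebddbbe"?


Input: acdebddbbe
Character counts:
  'a': 1
  'b': 3
  'c': 1
  'd': 3
  'e': 2
Maximum frequency: 3

3


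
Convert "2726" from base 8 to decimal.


Input: "2726" in base 8
Positional expansion:
  Digit '2' (value 2) x 8^3 = 1024
  Digit '7' (value 7) x 8^2 = 448
  Digit '2' (value 2) x 8^1 = 16
  Digit '6' (value 6) x 8^0 = 6
Sum = 1494

1494


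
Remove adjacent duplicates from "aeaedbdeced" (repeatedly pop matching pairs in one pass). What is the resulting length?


Input: aeaedbdeced
Stack-based adjacent duplicate removal:
  Read 'a': push. Stack: a
  Read 'e': push. Stack: ae
  Read 'a': push. Stack: aea
  Read 'e': push. Stack: aeae
  Read 'd': push. Stack: aeaed
  Read 'b': push. Stack: aeaedb
  Read 'd': push. Stack: aeaedbd
  Read 'e': push. Stack: aeaedbde
  Read 'c': push. Stack: aeaedbdec
  Read 'e': push. Stack: aeaedbdece
  Read 'd': push. Stack: aeaedbdeced
Final stack: "aeaedbdeced" (length 11)

11


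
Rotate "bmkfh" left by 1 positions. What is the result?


Input: "bmkfh", rotate left by 1
First 1 characters: "b"
Remaining characters: "mkfh"
Concatenate remaining + first: "mkfh" + "b" = "mkfhb"

mkfhb


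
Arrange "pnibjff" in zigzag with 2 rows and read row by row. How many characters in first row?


Zigzag "pnibjff" into 2 rows:
Placing characters:
  'p' => row 0
  'n' => row 1
  'i' => row 0
  'b' => row 1
  'j' => row 0
  'f' => row 1
  'f' => row 0
Rows:
  Row 0: "pijf"
  Row 1: "nbf"
First row length: 4

4


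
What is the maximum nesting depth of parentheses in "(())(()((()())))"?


Input: "(())(()((()())))"
Tracking depth:
  Position 0 '(': depth becomes 1
  Position 1 '(': depth becomes 2
  Position 2 ')': depth becomes 1
  Position 3 ')': depth becomes 0
  Position 4 '(': depth becomes 1
  Position 5 '(': depth becomes 2
  Position 6 ')': depth becomes 1
  Position 7 '(': depth becomes 2
  Position 8 '(': depth becomes 3
  Position 9 '(': depth becomes 4
  Position 10 ')': depth becomes 3
  Position 11 '(': depth becomes 4
  Position 12 ')': depth becomes 3
  Position 13 ')': depth becomes 2
  Position 14 ')': depth becomes 1
  Position 15 ')': depth becomes 0
Maximum depth reached: 4

4


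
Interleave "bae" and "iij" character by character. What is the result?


Interleaving "bae" and "iij":
  Position 0: 'b' from first, 'i' from second => "bi"
  Position 1: 'a' from first, 'i' from second => "ai"
  Position 2: 'e' from first, 'j' from second => "ej"
Result: biaiej

biaiej


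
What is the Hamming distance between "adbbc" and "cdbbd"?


Comparing "adbbc" and "cdbbd" position by position:
  Position 0: 'a' vs 'c' => differ
  Position 1: 'd' vs 'd' => same
  Position 2: 'b' vs 'b' => same
  Position 3: 'b' vs 'b' => same
  Position 4: 'c' vs 'd' => differ
Total differences (Hamming distance): 2

2


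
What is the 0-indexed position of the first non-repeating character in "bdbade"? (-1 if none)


Input: bdbade
Character frequencies:
  'a': 1
  'b': 2
  'd': 2
  'e': 1
Scanning left to right for freq == 1:
  Position 0 ('b'): freq=2, skip
  Position 1 ('d'): freq=2, skip
  Position 2 ('b'): freq=2, skip
  Position 3 ('a'): unique! => answer = 3

3


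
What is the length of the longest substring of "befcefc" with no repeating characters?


Input: "befcefc"
Sliding window (track last position of each char):
  Position 0 ('b'): window [0,0] length 1 -- new best
  Position 1 ('e'): window [0,1] length 2 -- new best
  Position 2 ('f'): window [0,2] length 3 -- new best
  Position 3 ('c'): window [0,3] length 4 -- new best
  Position 4 ('e'): repeat (last at 1), move window start to 2
  Position 4 ('e'): window [2,4] length 3
  Position 5 ('f'): repeat (last at 2), move window start to 3
  Position 5 ('f'): window [3,5] length 3
  Position 6 ('c'): repeat (last at 3), move window start to 4
  Position 6 ('c'): window [4,6] length 3
Longest substring with no repeats: "befc" with length 4

4


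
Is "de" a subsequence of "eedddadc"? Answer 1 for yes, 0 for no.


Check if "de" is a subsequence of "eedddadc"
Greedy scan:
  Position 0 ('e'): no match needed
  Position 1 ('e'): no match needed
  Position 2 ('d'): matches sub[0] = 'd'
  Position 3 ('d'): no match needed
  Position 4 ('d'): no match needed
  Position 5 ('a'): no match needed
  Position 6 ('d'): no match needed
  Position 7 ('c'): no match needed
Only matched 1/2 characters => not a subsequence

0


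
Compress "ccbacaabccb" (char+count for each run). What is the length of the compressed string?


Input: ccbacaabccb
Runs:
  'c' x 2 => "c2"
  'b' x 1 => "b1"
  'a' x 1 => "a1"
  'c' x 1 => "c1"
  'a' x 2 => "a2"
  'b' x 1 => "b1"
  'c' x 2 => "c2"
  'b' x 1 => "b1"
Compressed: "c2b1a1c1a2b1c2b1"
Compressed length: 16

16


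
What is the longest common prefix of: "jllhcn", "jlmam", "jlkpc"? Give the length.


Words: jllhcn, jlmam, jlkpc
  Position 0: all 'j' => match
  Position 1: all 'l' => match
  Position 2: ('l', 'm', 'k') => mismatch, stop
LCP = "jl" (length 2)

2


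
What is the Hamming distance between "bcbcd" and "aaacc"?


Comparing "bcbcd" and "aaacc" position by position:
  Position 0: 'b' vs 'a' => differ
  Position 1: 'c' vs 'a' => differ
  Position 2: 'b' vs 'a' => differ
  Position 3: 'c' vs 'c' => same
  Position 4: 'd' vs 'c' => differ
Total differences (Hamming distance): 4

4


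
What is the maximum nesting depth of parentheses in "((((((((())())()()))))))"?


Input: "((((((((())())()()))))))"
Tracking depth:
  Position 0 '(': depth becomes 1
  Position 1 '(': depth becomes 2
  Position 2 '(': depth becomes 3
  Position 3 '(': depth becomes 4
  Position 4 '(': depth becomes 5
  Position 5 '(': depth becomes 6
  Position 6 '(': depth becomes 7
  Position 7 '(': depth becomes 8
  Position 8 '(': depth becomes 9
  Position 9 ')': depth becomes 8
  Position 10 ')': depth becomes 7
  Position 11 '(': depth becomes 8
  Position 12 ')': depth becomes 7
  Position 13 ')': depth becomes 6
  Position 14 '(': depth becomes 7
  Position 15 ')': depth becomes 6
  Position 16 '(': depth becomes 7
  Position 17 ')': depth becomes 6
  Position 18 ')': depth becomes 5
  Position 19 ')': depth becomes 4
  Position 20 ')': depth becomes 3
  Position 21 ')': depth becomes 2
  Position 22 ')': depth becomes 1
  Position 23 ')': depth becomes 0
Maximum depth reached: 9

9


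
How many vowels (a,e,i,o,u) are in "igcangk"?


Input: igcangk
Checking each character:
  'i' at position 0: vowel (running total: 1)
  'g' at position 1: consonant
  'c' at position 2: consonant
  'a' at position 3: vowel (running total: 2)
  'n' at position 4: consonant
  'g' at position 5: consonant
  'k' at position 6: consonant
Total vowels: 2

2


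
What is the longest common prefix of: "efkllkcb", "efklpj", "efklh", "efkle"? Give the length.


Words: efkllkcb, efklpj, efklh, efkle
  Position 0: all 'e' => match
  Position 1: all 'f' => match
  Position 2: all 'k' => match
  Position 3: all 'l' => match
  Position 4: ('l', 'p', 'h', 'e') => mismatch, stop
LCP = "efkl" (length 4)

4


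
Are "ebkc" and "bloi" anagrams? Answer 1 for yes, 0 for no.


Strings: "ebkc", "bloi"
Sorted first:  bcek
Sorted second: bilo
Differ at position 1: 'c' vs 'i' => not anagrams

0


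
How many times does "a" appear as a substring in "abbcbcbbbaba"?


Searching for "a" in "abbcbcbbbaba"
Scanning each position:
  Position 0: "a" => MATCH
  Position 1: "b" => no
  Position 2: "b" => no
  Position 3: "c" => no
  Position 4: "b" => no
  Position 5: "c" => no
  Position 6: "b" => no
  Position 7: "b" => no
  Position 8: "b" => no
  Position 9: "a" => MATCH
  Position 10: "b" => no
  Position 11: "a" => MATCH
Total occurrences: 3

3


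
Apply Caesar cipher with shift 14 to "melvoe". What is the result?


Caesar cipher: shift "melvoe" by 14
  'm' (pos 12) + 14 = pos 0 = 'a'
  'e' (pos 4) + 14 = pos 18 = 's'
  'l' (pos 11) + 14 = pos 25 = 'z'
  'v' (pos 21) + 14 = pos 9 = 'j'
  'o' (pos 14) + 14 = pos 2 = 'c'
  'e' (pos 4) + 14 = pos 18 = 's'
Result: aszjcs

aszjcs


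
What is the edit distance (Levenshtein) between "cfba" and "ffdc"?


Computing edit distance: "cfba" -> "ffdc"
DP table:
           f    f    d    c
      0    1    2    3    4
  c   1    1    2    3    3
  f   2    1    1    2    3
  b   3    2    2    2    3
  a   4    3    3    3    3
Edit distance = dp[4][4] = 3

3


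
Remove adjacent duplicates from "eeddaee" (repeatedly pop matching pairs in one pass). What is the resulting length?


Input: eeddaee
Stack-based adjacent duplicate removal:
  Read 'e': push. Stack: e
  Read 'e': matches stack top 'e' => pop. Stack: (empty)
  Read 'd': push. Stack: d
  Read 'd': matches stack top 'd' => pop. Stack: (empty)
  Read 'a': push. Stack: a
  Read 'e': push. Stack: ae
  Read 'e': matches stack top 'e' => pop. Stack: a
Final stack: "a" (length 1)

1


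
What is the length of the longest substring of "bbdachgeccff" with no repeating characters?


Input: "bbdachgeccff"
Sliding window (track last position of each char):
  Position 0 ('b'): window [0,0] length 1 -- new best
  Position 1 ('b'): repeat (last at 0), move window start to 1
  Position 1 ('b'): window [1,1] length 1
  Position 2 ('d'): window [1,2] length 2 -- new best
  Position 3 ('a'): window [1,3] length 3 -- new best
  Position 4 ('c'): window [1,4] length 4 -- new best
  Position 5 ('h'): window [1,5] length 5 -- new best
  Position 6 ('g'): window [1,6] length 6 -- new best
  Position 7 ('e'): window [1,7] length 7 -- new best
  Position 8 ('c'): repeat (last at 4), move window start to 5
  Position 8 ('c'): window [5,8] length 4
  Position 9 ('c'): repeat (last at 8), move window start to 9
  Position 9 ('c'): window [9,9] length 1
  Position 10 ('f'): window [9,10] length 2
  Position 11 ('f'): repeat (last at 10), move window start to 11
  Position 11 ('f'): window [11,11] length 1
Longest substring with no repeats: "bdachge" with length 7

7


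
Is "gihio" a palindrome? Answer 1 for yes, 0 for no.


Input: gihio
Reversed: oihig
  Compare pos 0 ('g') with pos 4 ('o'): MISMATCH
  Compare pos 1 ('i') with pos 3 ('i'): match
Result: not a palindrome

0


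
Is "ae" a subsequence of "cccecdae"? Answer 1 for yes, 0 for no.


Check if "ae" is a subsequence of "cccecdae"
Greedy scan:
  Position 0 ('c'): no match needed
  Position 1 ('c'): no match needed
  Position 2 ('c'): no match needed
  Position 3 ('e'): no match needed
  Position 4 ('c'): no match needed
  Position 5 ('d'): no match needed
  Position 6 ('a'): matches sub[0] = 'a'
  Position 7 ('e'): matches sub[1] = 'e'
All 2 characters matched => is a subsequence

1


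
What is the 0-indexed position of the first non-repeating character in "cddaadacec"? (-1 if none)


Input: cddaadacec
Character frequencies:
  'a': 3
  'c': 3
  'd': 3
  'e': 1
Scanning left to right for freq == 1:
  Position 0 ('c'): freq=3, skip
  Position 1 ('d'): freq=3, skip
  Position 2 ('d'): freq=3, skip
  Position 3 ('a'): freq=3, skip
  Position 4 ('a'): freq=3, skip
  Position 5 ('d'): freq=3, skip
  Position 6 ('a'): freq=3, skip
  Position 7 ('c'): freq=3, skip
  Position 8 ('e'): unique! => answer = 8

8


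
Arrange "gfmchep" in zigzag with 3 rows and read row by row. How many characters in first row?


Zigzag "gfmchep" into 3 rows:
Placing characters:
  'g' => row 0
  'f' => row 1
  'm' => row 2
  'c' => row 1
  'h' => row 0
  'e' => row 1
  'p' => row 2
Rows:
  Row 0: "gh"
  Row 1: "fce"
  Row 2: "mp"
First row length: 2

2


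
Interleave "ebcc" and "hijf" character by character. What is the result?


Interleaving "ebcc" and "hijf":
  Position 0: 'e' from first, 'h' from second => "eh"
  Position 1: 'b' from first, 'i' from second => "bi"
  Position 2: 'c' from first, 'j' from second => "cj"
  Position 3: 'c' from first, 'f' from second => "cf"
Result: ehbicjcf

ehbicjcf


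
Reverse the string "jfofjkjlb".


Input: jfofjkjlb
Reading characters right to left:
  Position 8: 'b'
  Position 7: 'l'
  Position 6: 'j'
  Position 5: 'k'
  Position 4: 'j'
  Position 3: 'f'
  Position 2: 'o'
  Position 1: 'f'
  Position 0: 'j'
Reversed: bljkjfofj

bljkjfofj


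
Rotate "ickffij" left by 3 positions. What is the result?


Input: "ickffij", rotate left by 3
First 3 characters: "ick"
Remaining characters: "ffij"
Concatenate remaining + first: "ffij" + "ick" = "ffijick"

ffijick


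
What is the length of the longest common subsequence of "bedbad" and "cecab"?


LCS of "bedbad" and "cecab"
DP table:
           c    e    c    a    b
      0    0    0    0    0    0
  b   0    0    0    0    0    1
  e   0    0    1    1    1    1
  d   0    0    1    1    1    1
  b   0    0    1    1    1    2
  a   0    0    1    1    2    2
  d   0    0    1    1    2    2
LCS length = dp[6][5] = 2

2


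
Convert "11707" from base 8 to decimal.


Input: "11707" in base 8
Positional expansion:
  Digit '1' (value 1) x 8^4 = 4096
  Digit '1' (value 1) x 8^3 = 512
  Digit '7' (value 7) x 8^2 = 448
  Digit '0' (value 0) x 8^1 = 0
  Digit '7' (value 7) x 8^0 = 7
Sum = 5063

5063


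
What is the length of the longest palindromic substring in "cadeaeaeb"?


Input: "cadeaeaeb"
Checking substrings for palindromes:
  [3:8] "eaeae" (len 5) => palindrome
  [3:6] "eae" (len 3) => palindrome
  [4:7] "aea" (len 3) => palindrome
  [5:8] "eae" (len 3) => palindrome
Longest palindromic substring: "eaeae" with length 5

5


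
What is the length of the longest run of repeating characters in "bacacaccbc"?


Input: "bacacaccbc"
Scanning for longest run:
  Position 1 ('a'): new char, reset run to 1
  Position 2 ('c'): new char, reset run to 1
  Position 3 ('a'): new char, reset run to 1
  Position 4 ('c'): new char, reset run to 1
  Position 5 ('a'): new char, reset run to 1
  Position 6 ('c'): new char, reset run to 1
  Position 7 ('c'): continues run of 'c', length=2
  Position 8 ('b'): new char, reset run to 1
  Position 9 ('c'): new char, reset run to 1
Longest run: 'c' with length 2

2


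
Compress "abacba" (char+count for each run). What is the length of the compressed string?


Input: abacba
Runs:
  'a' x 1 => "a1"
  'b' x 1 => "b1"
  'a' x 1 => "a1"
  'c' x 1 => "c1"
  'b' x 1 => "b1"
  'a' x 1 => "a1"
Compressed: "a1b1a1c1b1a1"
Compressed length: 12

12


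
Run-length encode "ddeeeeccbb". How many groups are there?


Input: ddeeeeccbb
Scanning for consecutive runs:
  Group 1: 'd' x 2 (positions 0-1)
  Group 2: 'e' x 4 (positions 2-5)
  Group 3: 'c' x 2 (positions 6-7)
  Group 4: 'b' x 2 (positions 8-9)
Total groups: 4

4


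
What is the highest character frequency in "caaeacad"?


Input: caaeacad
Character counts:
  'a': 4
  'c': 2
  'd': 1
  'e': 1
Maximum frequency: 4

4


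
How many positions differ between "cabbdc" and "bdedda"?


Comparing "cabbdc" and "bdedda" position by position:
  Position 0: 'c' vs 'b' => DIFFER
  Position 1: 'a' vs 'd' => DIFFER
  Position 2: 'b' vs 'e' => DIFFER
  Position 3: 'b' vs 'd' => DIFFER
  Position 4: 'd' vs 'd' => same
  Position 5: 'c' vs 'a' => DIFFER
Positions that differ: 5

5


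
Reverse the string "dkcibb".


Input: dkcibb
Reading characters right to left:
  Position 5: 'b'
  Position 4: 'b'
  Position 3: 'i'
  Position 2: 'c'
  Position 1: 'k'
  Position 0: 'd'
Reversed: bbickd

bbickd


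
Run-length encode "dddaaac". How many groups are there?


Input: dddaaac
Scanning for consecutive runs:
  Group 1: 'd' x 3 (positions 0-2)
  Group 2: 'a' x 3 (positions 3-5)
  Group 3: 'c' x 1 (positions 6-6)
Total groups: 3

3


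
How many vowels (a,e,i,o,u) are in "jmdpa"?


Input: jmdpa
Checking each character:
  'j' at position 0: consonant
  'm' at position 1: consonant
  'd' at position 2: consonant
  'p' at position 3: consonant
  'a' at position 4: vowel (running total: 1)
Total vowels: 1

1


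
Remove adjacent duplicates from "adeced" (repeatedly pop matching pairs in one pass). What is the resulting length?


Input: adeced
Stack-based adjacent duplicate removal:
  Read 'a': push. Stack: a
  Read 'd': push. Stack: ad
  Read 'e': push. Stack: ade
  Read 'c': push. Stack: adec
  Read 'e': push. Stack: adece
  Read 'd': push. Stack: adeced
Final stack: "adeced" (length 6)

6


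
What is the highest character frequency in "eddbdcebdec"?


Input: eddbdcebdec
Character counts:
  'b': 2
  'c': 2
  'd': 4
  'e': 3
Maximum frequency: 4

4


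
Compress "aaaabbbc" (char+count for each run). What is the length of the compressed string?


Input: aaaabbbc
Runs:
  'a' x 4 => "a4"
  'b' x 3 => "b3"
  'c' x 1 => "c1"
Compressed: "a4b3c1"
Compressed length: 6

6


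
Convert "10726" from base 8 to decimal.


Input: "10726" in base 8
Positional expansion:
  Digit '1' (value 1) x 8^4 = 4096
  Digit '0' (value 0) x 8^3 = 0
  Digit '7' (value 7) x 8^2 = 448
  Digit '2' (value 2) x 8^1 = 16
  Digit '6' (value 6) x 8^0 = 6
Sum = 4566

4566


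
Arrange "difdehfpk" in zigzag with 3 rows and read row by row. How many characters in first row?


Zigzag "difdehfpk" into 3 rows:
Placing characters:
  'd' => row 0
  'i' => row 1
  'f' => row 2
  'd' => row 1
  'e' => row 0
  'h' => row 1
  'f' => row 2
  'p' => row 1
  'k' => row 0
Rows:
  Row 0: "dek"
  Row 1: "idhp"
  Row 2: "ff"
First row length: 3

3


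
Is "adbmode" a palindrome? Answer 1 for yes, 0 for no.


Input: adbmode
Reversed: edombda
  Compare pos 0 ('a') with pos 6 ('e'): MISMATCH
  Compare pos 1 ('d') with pos 5 ('d'): match
  Compare pos 2 ('b') with pos 4 ('o'): MISMATCH
Result: not a palindrome

0


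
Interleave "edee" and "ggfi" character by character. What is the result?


Interleaving "edee" and "ggfi":
  Position 0: 'e' from first, 'g' from second => "eg"
  Position 1: 'd' from first, 'g' from second => "dg"
  Position 2: 'e' from first, 'f' from second => "ef"
  Position 3: 'e' from first, 'i' from second => "ei"
Result: egdgefei

egdgefei


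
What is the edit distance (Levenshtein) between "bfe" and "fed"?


Computing edit distance: "bfe" -> "fed"
DP table:
           f    e    d
      0    1    2    3
  b   1    1    2    3
  f   2    1    2    3
  e   3    2    1    2
Edit distance = dp[3][3] = 2

2


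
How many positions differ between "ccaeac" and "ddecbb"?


Comparing "ccaeac" and "ddecbb" position by position:
  Position 0: 'c' vs 'd' => DIFFER
  Position 1: 'c' vs 'd' => DIFFER
  Position 2: 'a' vs 'e' => DIFFER
  Position 3: 'e' vs 'c' => DIFFER
  Position 4: 'a' vs 'b' => DIFFER
  Position 5: 'c' vs 'b' => DIFFER
Positions that differ: 6

6


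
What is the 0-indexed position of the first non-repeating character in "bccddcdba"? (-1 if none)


Input: bccddcdba
Character frequencies:
  'a': 1
  'b': 2
  'c': 3
  'd': 3
Scanning left to right for freq == 1:
  Position 0 ('b'): freq=2, skip
  Position 1 ('c'): freq=3, skip
  Position 2 ('c'): freq=3, skip
  Position 3 ('d'): freq=3, skip
  Position 4 ('d'): freq=3, skip
  Position 5 ('c'): freq=3, skip
  Position 6 ('d'): freq=3, skip
  Position 7 ('b'): freq=2, skip
  Position 8 ('a'): unique! => answer = 8

8


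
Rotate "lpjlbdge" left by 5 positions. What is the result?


Input: "lpjlbdge", rotate left by 5
First 5 characters: "lpjlb"
Remaining characters: "dge"
Concatenate remaining + first: "dge" + "lpjlb" = "dgelpjlb"

dgelpjlb


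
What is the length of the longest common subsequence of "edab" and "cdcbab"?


LCS of "edab" and "cdcbab"
DP table:
           c    d    c    b    a    b
      0    0    0    0    0    0    0
  e   0    0    0    0    0    0    0
  d   0    0    1    1    1    1    1
  a   0    0    1    1    1    2    2
  b   0    0    1    1    2    2    3
LCS length = dp[4][6] = 3

3


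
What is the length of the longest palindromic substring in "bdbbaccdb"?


Input: "bdbbaccdb"
Checking substrings for palindromes:
  [0:3] "bdb" (len 3) => palindrome
  [2:4] "bb" (len 2) => palindrome
  [5:7] "cc" (len 2) => palindrome
Longest palindromic substring: "bdb" with length 3

3


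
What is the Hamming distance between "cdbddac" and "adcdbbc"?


Comparing "cdbddac" and "adcdbbc" position by position:
  Position 0: 'c' vs 'a' => differ
  Position 1: 'd' vs 'd' => same
  Position 2: 'b' vs 'c' => differ
  Position 3: 'd' vs 'd' => same
  Position 4: 'd' vs 'b' => differ
  Position 5: 'a' vs 'b' => differ
  Position 6: 'c' vs 'c' => same
Total differences (Hamming distance): 4

4
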